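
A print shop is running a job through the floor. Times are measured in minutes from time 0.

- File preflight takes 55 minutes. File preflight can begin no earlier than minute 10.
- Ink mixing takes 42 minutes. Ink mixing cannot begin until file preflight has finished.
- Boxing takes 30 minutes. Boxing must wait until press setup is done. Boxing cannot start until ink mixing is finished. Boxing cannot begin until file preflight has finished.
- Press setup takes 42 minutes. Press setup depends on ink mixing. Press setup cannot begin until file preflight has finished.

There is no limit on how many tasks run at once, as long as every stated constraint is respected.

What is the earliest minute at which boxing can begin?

149

File preflight waits on its own release at minute 10, so it starts at minute 10 and finishes at 10 + 55 = minute 65.
After file preflight (finishes minute 65), ink mixing can start at minute 65 and finishes at minute 107.
Press setup cannot start until ink mixing (finishes minute 107); file preflight (finishes minute 65). The controlling bound is minute 107, so press setup finishes at 107 + 42 = minute 149.
Boxing waits on press setup (finishes minute 149); ink mixing (finishes minute 107); file preflight (finishes minute 65). The latest of these is minute 149, which is the earliest boxing can start.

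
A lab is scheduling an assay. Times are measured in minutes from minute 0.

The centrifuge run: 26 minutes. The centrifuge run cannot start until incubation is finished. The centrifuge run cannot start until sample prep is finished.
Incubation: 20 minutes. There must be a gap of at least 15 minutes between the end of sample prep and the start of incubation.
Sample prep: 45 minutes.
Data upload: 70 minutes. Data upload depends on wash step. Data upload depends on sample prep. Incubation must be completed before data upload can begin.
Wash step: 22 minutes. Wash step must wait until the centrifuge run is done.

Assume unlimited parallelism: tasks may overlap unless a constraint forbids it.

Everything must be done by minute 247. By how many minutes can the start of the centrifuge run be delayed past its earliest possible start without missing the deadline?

49

Nothing blocks sample prep, so it runs from minute 0 to minute 45.
Incubation waits on sample prep (finishes minute 45, plus 15-minute gap → minute 60), so it starts at minute 60 and finishes at 60 + 20 = minute 80.
For the centrifuge run: incubation (finishes minute 80); sample prep (finishes minute 45). Taking the maximum gives a start of minute 80, and it finishes at 80 + 26 = minute 106.

Working backward from the deadline:
To finish by minute 247, data upload (duration 70) must start no later than minute 177.
Wash step must finish before data upload (must start by minute 177). With a 22-minute duration, wash step must start by 177 − 22 = minute 155.
The centrifuge run feeds into wash step (must start by minute 155); so the centrifuge run must finish by minute 155 and therefore start by minute 129.
So the centrifuge run can start as early as minute 80 and as late as minute 129, giving 129 − 80 = 49 minutes of slack.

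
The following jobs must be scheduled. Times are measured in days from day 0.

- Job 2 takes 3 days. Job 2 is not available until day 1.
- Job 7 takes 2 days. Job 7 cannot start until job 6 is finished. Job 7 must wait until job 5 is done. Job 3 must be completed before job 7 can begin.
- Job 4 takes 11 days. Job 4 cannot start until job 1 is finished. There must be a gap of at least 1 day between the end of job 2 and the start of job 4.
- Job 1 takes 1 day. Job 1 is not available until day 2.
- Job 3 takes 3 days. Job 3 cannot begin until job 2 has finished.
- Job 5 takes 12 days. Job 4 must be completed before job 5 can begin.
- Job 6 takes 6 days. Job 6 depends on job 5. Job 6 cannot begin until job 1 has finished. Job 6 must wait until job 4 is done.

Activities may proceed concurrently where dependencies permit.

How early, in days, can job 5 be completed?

28

Job 2 waits on its own release at day 1, so it starts at day 1 and finishes at 1 + 3 = day 4.
After its own release at day 2, job 1 can start at day 2 and finishes at day 3.
Job 4 cannot start until job 1 (finishes day 3); job 2 (finishes day 4, plus 1-day gap → day 5). The controlling bound is day 5, so job 4 finishes at 5 + 11 = day 16.
After job 4 (finishes day 16), job 5 can start at day 16 and finishes at day 28.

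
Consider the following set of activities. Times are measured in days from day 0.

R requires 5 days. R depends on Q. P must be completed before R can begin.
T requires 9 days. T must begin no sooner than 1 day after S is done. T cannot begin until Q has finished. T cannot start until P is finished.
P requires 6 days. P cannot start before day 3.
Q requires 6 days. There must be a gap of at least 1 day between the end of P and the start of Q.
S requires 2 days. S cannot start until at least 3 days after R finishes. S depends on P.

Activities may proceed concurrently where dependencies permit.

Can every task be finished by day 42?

P cannot begin until its own release at day 3. It runs from day 3 to 3 + 6 = day 9.
Q cannot begin until P (finishes day 9, plus 1-day gap → day 10). It runs from day 10 to 10 + 6 = day 16.
R has to wait for Q (finishes day 16); P (finishes day 9). The latest of these is day 16, so R runs day 16 to 16 + 5 = day 21.
S has to wait for R (finishes day 21, plus 3-day gap → day 24); P (finishes day 9). The latest of these is day 24, so S runs day 24 to 24 + 2 = day 26.
For T: S (finishes day 26, plus 1-day gap → day 27); Q (finishes day 16); P (finishes day 9). Taking the maximum gives a start of day 27, and it finishes at 27 + 9 = day 36.
Every task is finished by day 36, which is no later than the deadline of 42, so the schedule is feasible.

Yes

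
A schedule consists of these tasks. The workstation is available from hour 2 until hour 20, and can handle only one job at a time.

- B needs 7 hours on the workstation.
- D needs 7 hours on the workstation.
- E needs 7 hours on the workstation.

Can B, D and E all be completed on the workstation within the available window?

The workstation window is 20 − 2 = 18 hours.
Running back to back, the jobs need 7 + 7 + 7 = 21 hours on the workstation.
Since 21 > 18, they cannot all fit.

No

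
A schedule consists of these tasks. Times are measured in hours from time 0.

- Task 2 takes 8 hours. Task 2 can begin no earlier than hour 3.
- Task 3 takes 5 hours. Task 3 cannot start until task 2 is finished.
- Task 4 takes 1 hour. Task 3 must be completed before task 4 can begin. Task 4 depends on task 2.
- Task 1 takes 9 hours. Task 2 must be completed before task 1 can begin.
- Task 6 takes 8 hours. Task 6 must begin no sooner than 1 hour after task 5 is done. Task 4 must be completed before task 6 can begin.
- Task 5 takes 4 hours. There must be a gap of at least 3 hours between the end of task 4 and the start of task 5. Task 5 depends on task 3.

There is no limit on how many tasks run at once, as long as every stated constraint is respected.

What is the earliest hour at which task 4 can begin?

Task 2 cannot begin until its own release at hour 3. It runs from hour 3 to 3 + 8 = hour 11.
Task 3 cannot begin until task 2 (finishes hour 11). It runs from hour 11 to 11 + 5 = hour 16.
Task 4 waits on task 3 (finishes hour 16); task 2 (finishes hour 11). The latest of these is hour 16, which is the earliest task 4 can start.

16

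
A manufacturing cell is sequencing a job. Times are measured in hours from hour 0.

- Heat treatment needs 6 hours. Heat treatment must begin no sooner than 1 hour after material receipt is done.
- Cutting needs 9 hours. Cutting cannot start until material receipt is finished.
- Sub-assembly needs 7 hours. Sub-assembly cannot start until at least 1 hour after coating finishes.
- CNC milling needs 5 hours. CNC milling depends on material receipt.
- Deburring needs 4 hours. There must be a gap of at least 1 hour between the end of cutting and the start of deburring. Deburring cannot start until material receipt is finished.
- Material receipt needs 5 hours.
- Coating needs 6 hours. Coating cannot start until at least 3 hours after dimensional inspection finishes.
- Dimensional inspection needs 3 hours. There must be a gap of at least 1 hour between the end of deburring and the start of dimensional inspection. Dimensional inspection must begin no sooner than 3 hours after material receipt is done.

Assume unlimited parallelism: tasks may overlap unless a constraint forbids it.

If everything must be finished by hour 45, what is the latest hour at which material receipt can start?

Sub-assembly must finish by hour 45; it takes 7 hours, so it must start by 45 − 7 = hour 38.
Coating has to be done before sub-assembly (must start by hour 38, minus 1-hour gap → hour 37). That means finishing by hour 37, i.e. starting by 37 − 6 = hour 31.
Dimensional inspection has to be done before coating (must start by hour 31, minus 3-hour gap → hour 28). That means finishing by hour 28, i.e. starting by 28 − 3 = hour 25.
Since dimensional inspection (must start by hour 25, minus 1-hour gap → hour 24) depends on it, deburring must finish by hour 24. Backing off its 4-hour duration gives a latest start of hour 20.
Cutting must finish before deburring (must start by hour 20, minus 1-hour gap → hour 19). With a 9-hour duration, cutting must start by 19 − 9 = hour 10.
CNC milling has no dependents, so it just needs to finish by hour 45. Starting by 45 − 5 = hour 40 achieves that.
Heat treatment has no dependents, so it just needs to finish by hour 45. Starting by 45 − 6 = hour 39 achieves that.
Material receipt feeds cutting (must start by hour 10); deburring (must start by hour 20); CNC milling (must start by hour 40); heat treatment (must start by hour 39, minus 1-hour gap → hour 38); dimensional inspection (must start by hour 25, minus 3-hour gap → hour 22). Taking the minimum, material receipt must finish by hour 10 and start by 10 − 5 = hour 5.

5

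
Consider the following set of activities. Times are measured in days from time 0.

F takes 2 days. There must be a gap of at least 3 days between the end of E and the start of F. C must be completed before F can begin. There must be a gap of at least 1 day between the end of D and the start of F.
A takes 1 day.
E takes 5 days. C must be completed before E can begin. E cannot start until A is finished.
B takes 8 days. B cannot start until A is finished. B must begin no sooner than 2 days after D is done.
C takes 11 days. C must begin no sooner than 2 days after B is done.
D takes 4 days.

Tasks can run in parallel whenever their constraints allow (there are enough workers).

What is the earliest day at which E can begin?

Nothing blocks D, so it runs from day 0 to day 4.
Nothing blocks A, so it runs from day 0 to day 1.
B has to wait for A (finishes day 1); D (finishes day 4, plus 2-day gap → day 6). The latest of these is day 6, so B runs day 6 to 6 + 8 = day 14.
C cannot begin until B (finishes day 14, plus 2-day gap → day 16). It runs from day 16 to 16 + 11 = day 27.
E waits on C (finishes day 27); A (finishes day 1). The latest of these is day 27, which is the earliest E can start.

27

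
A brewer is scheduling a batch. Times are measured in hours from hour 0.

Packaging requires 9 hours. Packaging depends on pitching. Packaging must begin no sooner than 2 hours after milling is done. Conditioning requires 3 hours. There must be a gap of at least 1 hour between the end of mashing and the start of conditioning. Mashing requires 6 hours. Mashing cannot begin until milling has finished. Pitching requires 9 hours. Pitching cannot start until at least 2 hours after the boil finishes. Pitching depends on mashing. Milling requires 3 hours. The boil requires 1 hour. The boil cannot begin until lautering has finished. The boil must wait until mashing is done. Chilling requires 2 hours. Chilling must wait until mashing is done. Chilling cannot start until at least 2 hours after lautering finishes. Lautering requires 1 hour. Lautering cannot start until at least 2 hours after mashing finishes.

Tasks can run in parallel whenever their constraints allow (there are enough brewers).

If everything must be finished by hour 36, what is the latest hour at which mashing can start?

To finish by hour 36, packaging (duration 9) must start no later than hour 27.
Pitching feeds into packaging (must start by hour 27); so pitching must finish by hour 27 and therefore start by hour 18.
Since pitching (must start by hour 18, minus 2-hour gap → hour 16) depends on it, the boil must finish by hour 16. Backing off its 1-hour duration gives a latest start of hour 15.
Chilling must finish by hour 36; it takes 2 hours, so it must start by 36 − 2 = hour 34.
Lautering feeds the boil (must start by hour 15); chilling (must start by hour 34, minus 2-hour gap → hour 32). Taking the minimum, lautering must finish by hour 15 and start by 15 − 1 = hour 14.
Conditioning must finish by hour 36; it takes 3 hours, so it must start by 36 − 3 = hour 33.
Mashing has several dependents: lautering (must start by hour 14, minus 2-hour gap → hour 12); the boil (must start by hour 15); chilling (must start by hour 34); pitching (must start by hour 18); conditioning (must start by hour 33, minus 1-hour gap → hour 32). The earliest of those limits is hour 12, so mashing must start by 12 − 6 = hour 6.

6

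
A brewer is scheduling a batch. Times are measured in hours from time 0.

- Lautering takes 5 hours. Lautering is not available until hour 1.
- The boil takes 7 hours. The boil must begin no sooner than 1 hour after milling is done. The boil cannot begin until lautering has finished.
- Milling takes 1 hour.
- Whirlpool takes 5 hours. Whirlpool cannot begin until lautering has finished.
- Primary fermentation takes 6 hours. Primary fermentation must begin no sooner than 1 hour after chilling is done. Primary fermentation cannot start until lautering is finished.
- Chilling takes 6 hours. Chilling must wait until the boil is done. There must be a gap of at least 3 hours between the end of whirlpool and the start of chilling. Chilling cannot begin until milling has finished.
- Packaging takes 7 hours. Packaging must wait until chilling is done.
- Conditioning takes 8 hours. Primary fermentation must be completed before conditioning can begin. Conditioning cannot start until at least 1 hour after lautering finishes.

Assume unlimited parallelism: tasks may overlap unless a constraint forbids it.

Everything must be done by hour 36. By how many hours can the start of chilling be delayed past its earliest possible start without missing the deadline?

Lautering cannot begin until its own release at hour 1. It runs from hour 1 to 1 + 5 = hour 6.
Whirlpool cannot begin until lautering (finishes hour 6). It runs from hour 6 to 6 + 5 = hour 11.
Nothing blocks milling, so it runs from hour 0 to hour 1.
The boil cannot start until milling (finishes hour 1, plus 1-hour gap → hour 2); lautering (finishes hour 6). The controlling bound is hour 6, so the boil finishes at 6 + 7 = hour 13.
Chilling cannot start until the boil (finishes hour 13); whirlpool (finishes hour 11, plus 3-hour gap → hour 14); milling (finishes hour 1). The controlling bound is hour 14, so chilling finishes at 14 + 6 = hour 20.

Working backward from the deadline:
Conditioning must finish by hour 36; it takes 8 hours, so it must start by 36 − 8 = hour 28.
Primary fermentation has to be done before conditioning (must start by hour 28). That means finishing by hour 28, i.e. starting by 28 − 6 = hour 22.
Nothing follows packaging; the deadline of hour 36 is its only limit. It must start by 36 − 7 = hour 29.
Chilling has several dependents: primary fermentation (must start by hour 22, minus 1-hour gap → hour 21); packaging (must start by hour 29). The earliest of those limits is hour 21, so chilling must start by 21 − 6 = hour 15.
So chilling can start as early as hour 14 and as late as hour 15, giving 15 − 14 = 1 hour of slack.

1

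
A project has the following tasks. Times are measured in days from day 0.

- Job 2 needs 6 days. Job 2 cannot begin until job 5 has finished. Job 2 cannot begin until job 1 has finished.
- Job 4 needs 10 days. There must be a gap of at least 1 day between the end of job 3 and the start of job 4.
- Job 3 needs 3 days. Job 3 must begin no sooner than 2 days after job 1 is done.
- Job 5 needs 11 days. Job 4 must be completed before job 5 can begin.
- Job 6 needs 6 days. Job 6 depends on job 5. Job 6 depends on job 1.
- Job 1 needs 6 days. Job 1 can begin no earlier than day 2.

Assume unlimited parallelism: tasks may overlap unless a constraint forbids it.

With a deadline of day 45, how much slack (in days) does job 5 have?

Job 1 cannot begin until its own release at day 2. It runs from day 2 to 2 + 6 = day 8.
Job 3 cannot begin until job 1 (finishes day 8, plus 2-day gap → day 10). It runs from day 10 to 10 + 3 = day 13.
Job 4 waits on job 3 (finishes day 13, plus 1-day gap → day 14), so it starts at day 14 and finishes at 14 + 10 = day 24.
After job 4 (finishes day 24), job 5 can start at day 24 and finishes at day 35.

Working backward from the deadline:
Job 2 must finish by day 45; it takes 6 days, so it must start by 45 − 6 = day 39.
To finish by day 45, job 6 (duration 6) must start no later than day 39.
Job 5 has several dependents: job 2 (must start by day 39); job 6 (must start by day 39). The earliest of those limits is day 39, so job 5 must start by 39 − 11 = day 28.
So job 5 can start as early as day 24 and as late as day 28, giving 28 − 24 = 4 days of slack.

4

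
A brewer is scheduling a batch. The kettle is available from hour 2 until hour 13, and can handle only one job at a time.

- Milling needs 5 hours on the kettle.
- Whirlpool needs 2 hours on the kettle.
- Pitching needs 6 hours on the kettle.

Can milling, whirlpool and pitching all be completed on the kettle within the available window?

The kettle window is 13 − 2 = 11 hours.
Running back to back, the jobs need 5 + 2 + 6 = 13 hours on the kettle.
Since 13 > 11, they cannot all fit.

No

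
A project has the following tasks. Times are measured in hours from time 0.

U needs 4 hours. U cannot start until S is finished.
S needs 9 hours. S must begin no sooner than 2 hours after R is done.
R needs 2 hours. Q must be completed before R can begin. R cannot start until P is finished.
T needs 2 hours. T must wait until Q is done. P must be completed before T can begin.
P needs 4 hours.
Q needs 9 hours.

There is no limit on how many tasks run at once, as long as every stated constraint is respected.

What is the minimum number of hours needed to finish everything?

26

Nothing blocks Q, so it runs from hour 0 to hour 9.
Nothing blocks P, so it runs from hour 0 to hour 4.
T needs all of Q (finishes hour 9); P (finishes hour 4). That puts its earliest start at hour 9; it finishes at 9 + 2 = hour 11.
R needs all of Q (finishes hour 9); P (finishes hour 4). That puts its earliest start at hour 9; it finishes at 9 + 2 = hour 11.
S cannot begin until R (finishes hour 11, plus 2-hour gap → hour 13). It runs from hour 13 to 13 + 9 = hour 22.
After S (finishes hour 22), U can start at hour 22 and finishes at hour 26.
All tasks are finished once the last one completes. Finish times: P at 4, Q at 9, R at 11, S at 22, T at 11, U at 26. The latest is hour 26.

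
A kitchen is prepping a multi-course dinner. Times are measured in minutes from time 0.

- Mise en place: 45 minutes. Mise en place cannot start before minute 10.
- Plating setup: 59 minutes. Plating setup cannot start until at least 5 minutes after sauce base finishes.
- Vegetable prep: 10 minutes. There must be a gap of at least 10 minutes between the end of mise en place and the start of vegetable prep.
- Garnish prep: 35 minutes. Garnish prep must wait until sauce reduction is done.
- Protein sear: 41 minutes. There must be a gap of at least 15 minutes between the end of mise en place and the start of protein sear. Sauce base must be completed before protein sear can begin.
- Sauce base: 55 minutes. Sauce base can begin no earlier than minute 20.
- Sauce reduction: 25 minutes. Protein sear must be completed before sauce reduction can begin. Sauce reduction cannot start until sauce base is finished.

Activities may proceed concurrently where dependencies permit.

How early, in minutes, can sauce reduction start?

Sauce base waits on its own release at minute 20, so it starts at minute 20 and finishes at 20 + 55 = minute 75.
Mise en place cannot begin until its own release at minute 10. It runs from minute 10 to 10 + 45 = minute 55.
Protein sear needs all of mise en place (finishes minute 55, plus 15-minute gap → minute 70); sauce base (finishes minute 75). That puts its earliest start at minute 75; it finishes at 75 + 41 = minute 116.
Sauce reduction waits on protein sear (finishes minute 116); sauce base (finishes minute 75). The latest of these is minute 116, which is the earliest sauce reduction can start.

116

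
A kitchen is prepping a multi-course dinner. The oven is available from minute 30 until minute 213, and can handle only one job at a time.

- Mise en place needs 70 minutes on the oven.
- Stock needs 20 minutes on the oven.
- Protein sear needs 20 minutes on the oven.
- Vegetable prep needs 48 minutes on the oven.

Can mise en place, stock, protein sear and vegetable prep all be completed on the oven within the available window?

The oven window is 213 − 30 = 183 minutes.
Running back to back, the jobs need 70 + 20 + 20 + 48 = 158 minutes on the oven.
Since 158 ≤ 183, they fit within the window.

Yes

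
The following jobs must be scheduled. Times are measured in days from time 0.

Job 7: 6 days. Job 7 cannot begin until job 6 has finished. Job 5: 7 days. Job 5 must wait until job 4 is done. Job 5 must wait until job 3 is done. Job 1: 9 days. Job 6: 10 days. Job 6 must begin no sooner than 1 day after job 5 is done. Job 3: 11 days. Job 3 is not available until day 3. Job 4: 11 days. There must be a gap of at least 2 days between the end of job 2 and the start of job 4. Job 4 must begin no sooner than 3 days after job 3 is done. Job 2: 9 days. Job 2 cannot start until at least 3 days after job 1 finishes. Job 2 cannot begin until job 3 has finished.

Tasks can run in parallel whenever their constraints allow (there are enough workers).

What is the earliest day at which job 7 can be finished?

Job 3 waits on its own release at day 3, so it starts at day 3 and finishes at 3 + 11 = day 14.
Nothing blocks job 1, so it runs from day 0 to day 9.
Job 2 has to wait for job 1 (finishes day 9, plus 3-day gap → day 12); job 3 (finishes day 14). The latest of these is day 14, so job 2 runs day 14 to 14 + 9 = day 23.
Job 4 has to wait for job 2 (finishes day 23, plus 2-day gap → day 25); job 3 (finishes day 14, plus 3-day gap → day 17). The latest of these is day 25, so job 4 runs day 25 to 25 + 11 = day 36.
Job 5 needs all of job 4 (finishes day 36); job 3 (finishes day 14). That puts its earliest start at day 36; it finishes at 36 + 7 = day 43.
Job 6 waits on job 5 (finishes day 43, plus 1-day gap → day 44), so it starts at day 44 and finishes at 44 + 10 = day 54.
Job 7 waits on job 6 (finishes day 54), so it starts at day 54 and finishes at 54 + 6 = day 60.

60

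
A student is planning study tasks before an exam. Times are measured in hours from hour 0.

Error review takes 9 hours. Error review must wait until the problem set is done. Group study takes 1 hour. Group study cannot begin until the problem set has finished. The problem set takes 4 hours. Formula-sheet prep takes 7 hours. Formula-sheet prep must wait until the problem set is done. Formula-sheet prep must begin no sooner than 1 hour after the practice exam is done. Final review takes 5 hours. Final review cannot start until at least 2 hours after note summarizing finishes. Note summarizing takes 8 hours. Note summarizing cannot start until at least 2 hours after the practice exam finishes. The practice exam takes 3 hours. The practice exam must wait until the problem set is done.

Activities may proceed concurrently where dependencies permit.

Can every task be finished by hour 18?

No

The problem set has no prerequisites, so it starts at hour 0 and finishes at hour 4.
Group study cannot begin until the problem set (finishes hour 4). It runs from hour 4 to 4 + 1 = hour 5.
After the problem set (finishes hour 4), error review can start at hour 4 and finishes at hour 13.
After the problem set (finishes hour 4), the practice exam can start at hour 4 and finishes at hour 7.
Formula-sheet prep has to wait for the problem set (finishes hour 4); the practice exam (finishes hour 7, plus 1-hour gap → hour 8). The latest of these is hour 8, so formula-sheet prep runs hour 8 to 8 + 7 = hour 15.
After the practice exam (finishes hour 7, plus 2-hour gap → hour 9), note summarizing can start at hour 9 and finishes at hour 17.
Final review waits on note summarizing (finishes hour 17, plus 2-hour gap → hour 19), so it starts at hour 19 and finishes at 19 + 5 = hour 24.
The earliest everything can be done is hour 24, which is after the deadline of 18, so it is not possible.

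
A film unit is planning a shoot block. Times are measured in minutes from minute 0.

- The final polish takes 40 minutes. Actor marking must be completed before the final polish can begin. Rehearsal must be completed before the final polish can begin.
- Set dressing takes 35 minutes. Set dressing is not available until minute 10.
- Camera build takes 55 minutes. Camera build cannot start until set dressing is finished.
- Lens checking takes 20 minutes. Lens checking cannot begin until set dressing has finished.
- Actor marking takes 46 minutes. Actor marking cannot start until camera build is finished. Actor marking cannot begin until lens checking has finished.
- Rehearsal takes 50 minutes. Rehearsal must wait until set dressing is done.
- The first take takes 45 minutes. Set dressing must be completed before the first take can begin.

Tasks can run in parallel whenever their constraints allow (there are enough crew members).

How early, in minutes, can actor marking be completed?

Set dressing cannot begin until its own release at minute 10. It runs from minute 10 to 10 + 35 = minute 45.
Lens checking waits on set dressing (finishes minute 45), so it starts at minute 45 and finishes at 45 + 20 = minute 65.
After set dressing (finishes minute 45), camera build can start at minute 45 and finishes at minute 100.
Actor marking has to wait for camera build (finishes minute 100); lens checking (finishes minute 65). The latest of these is minute 100, so actor marking runs minute 100 to 100 + 46 = minute 146.

146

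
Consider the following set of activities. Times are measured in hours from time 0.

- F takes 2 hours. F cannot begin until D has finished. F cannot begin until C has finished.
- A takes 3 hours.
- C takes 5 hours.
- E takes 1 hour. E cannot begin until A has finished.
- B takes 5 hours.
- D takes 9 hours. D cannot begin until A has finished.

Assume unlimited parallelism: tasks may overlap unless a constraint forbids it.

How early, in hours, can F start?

C has no prerequisites, so it starts at hour 0 and finishes at hour 5.
A can start immediately at hour 0; it finishes at hour 3.
D waits on A (finishes hour 3), so it starts at hour 3 and finishes at 3 + 9 = hour 12.
F waits on D (finishes hour 12); C (finishes hour 5). The latest of these is hour 12, which is the earliest F can start.

12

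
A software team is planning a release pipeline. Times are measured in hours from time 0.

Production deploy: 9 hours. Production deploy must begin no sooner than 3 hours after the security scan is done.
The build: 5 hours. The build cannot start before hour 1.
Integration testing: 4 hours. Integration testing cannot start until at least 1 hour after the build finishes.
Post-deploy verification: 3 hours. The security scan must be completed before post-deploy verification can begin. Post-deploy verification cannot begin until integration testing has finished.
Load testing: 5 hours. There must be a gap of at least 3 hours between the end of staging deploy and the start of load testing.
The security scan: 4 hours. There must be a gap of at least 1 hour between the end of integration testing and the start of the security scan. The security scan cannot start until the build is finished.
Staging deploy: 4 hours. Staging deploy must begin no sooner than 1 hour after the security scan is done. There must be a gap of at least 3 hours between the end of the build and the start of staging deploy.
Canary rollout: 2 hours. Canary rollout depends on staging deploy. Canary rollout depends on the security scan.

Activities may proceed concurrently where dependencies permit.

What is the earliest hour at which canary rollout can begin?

The build waits on its own release at hour 1, so it starts at hour 1 and finishes at 1 + 5 = hour 6.
Integration testing waits on the build (finishes hour 6, plus 1-hour gap → hour 7), so it starts at hour 7 and finishes at 7 + 4 = hour 11.
The security scan has to wait for integration testing (finishes hour 11, plus 1-hour gap → hour 12); the build (finishes hour 6). The latest of these is hour 12, so the security scan runs hour 12 to 12 + 4 = hour 16.
Staging deploy has to wait for the security scan (finishes hour 16, plus 1-hour gap → hour 17); the build (finishes hour 6, plus 3-hour gap → hour 9). The latest of these is hour 17, so staging deploy runs hour 17 to 17 + 4 = hour 21.
Canary rollout waits on staging deploy (finishes hour 21); the security scan (finishes hour 16). The latest of these is hour 21, which is the earliest canary rollout can start.

21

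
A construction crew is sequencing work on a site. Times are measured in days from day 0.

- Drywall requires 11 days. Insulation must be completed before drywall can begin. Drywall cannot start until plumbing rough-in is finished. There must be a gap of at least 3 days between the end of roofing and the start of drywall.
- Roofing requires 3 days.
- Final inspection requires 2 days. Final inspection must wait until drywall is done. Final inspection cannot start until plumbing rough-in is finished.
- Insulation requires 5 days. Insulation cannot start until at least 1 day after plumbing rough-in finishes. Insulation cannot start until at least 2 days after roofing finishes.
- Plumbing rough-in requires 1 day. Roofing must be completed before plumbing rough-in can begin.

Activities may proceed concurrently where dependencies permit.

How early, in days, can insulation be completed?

Roofing has no prerequisites, so it starts at day 0 and finishes at day 3.
Plumbing rough-in cannot begin until roofing (finishes day 3). It runs from day 3 to 3 + 1 = day 4.
Insulation has to wait for plumbing rough-in (finishes day 4, plus 1-day gap → day 5); roofing (finishes day 3, plus 2-day gap → day 5). The latest of these is day 5, so insulation runs day 5 to 5 + 5 = day 10.

10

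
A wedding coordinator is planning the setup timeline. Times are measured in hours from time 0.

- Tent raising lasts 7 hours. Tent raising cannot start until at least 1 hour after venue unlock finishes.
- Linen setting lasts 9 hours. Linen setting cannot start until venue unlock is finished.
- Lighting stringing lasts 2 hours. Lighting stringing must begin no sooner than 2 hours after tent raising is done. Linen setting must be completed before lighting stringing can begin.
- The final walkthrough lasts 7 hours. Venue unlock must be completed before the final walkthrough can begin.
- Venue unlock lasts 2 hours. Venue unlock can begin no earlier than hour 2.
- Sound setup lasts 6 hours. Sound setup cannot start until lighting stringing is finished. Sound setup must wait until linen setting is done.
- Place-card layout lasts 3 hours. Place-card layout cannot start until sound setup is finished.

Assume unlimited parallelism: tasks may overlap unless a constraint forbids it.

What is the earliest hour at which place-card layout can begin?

After its own release at hour 2, venue unlock can start at hour 2 and finishes at hour 4.
Linen setting waits on venue unlock (finishes hour 4), so it starts at hour 4 and finishes at 4 + 9 = hour 13.
Tent raising waits on venue unlock (finishes hour 4, plus 1-hour gap → hour 5), so it starts at hour 5 and finishes at 5 + 7 = hour 12.
Lighting stringing needs all of tent raising (finishes hour 12, plus 2-hour gap → hour 14); linen setting (finishes hour 13). That puts its earliest start at hour 14; it finishes at 14 + 2 = hour 16.
For sound setup: lighting stringing (finishes hour 16); linen setting (finishes hour 13). Taking the maximum gives a start of hour 16, and it finishes at 16 + 6 = hour 22.
Place-card layout waits on sound setup (finishes hour 22), so the earliest it can start is hour 22.

22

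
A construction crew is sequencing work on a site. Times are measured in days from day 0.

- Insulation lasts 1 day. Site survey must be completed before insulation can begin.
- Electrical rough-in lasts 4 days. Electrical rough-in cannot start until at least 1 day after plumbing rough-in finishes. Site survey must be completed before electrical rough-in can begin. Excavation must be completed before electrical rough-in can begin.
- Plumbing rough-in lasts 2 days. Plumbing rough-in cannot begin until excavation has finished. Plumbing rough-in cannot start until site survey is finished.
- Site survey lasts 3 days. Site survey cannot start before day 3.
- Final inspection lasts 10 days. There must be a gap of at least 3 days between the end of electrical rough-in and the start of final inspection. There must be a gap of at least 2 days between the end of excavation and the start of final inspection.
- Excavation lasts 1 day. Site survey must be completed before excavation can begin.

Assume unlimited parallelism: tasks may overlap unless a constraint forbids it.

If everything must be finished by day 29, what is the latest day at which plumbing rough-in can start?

To finish by day 29, final inspection (duration 10) must start no later than day 19.
Since final inspection (must start by day 19, minus 3-day gap → day 16) depends on it, electrical rough-in must finish by day 16. Backing off its 4-day duration gives a latest start of day 12.
Plumbing rough-in must finish before electrical rough-in (must start by day 12, minus 1-day gap → day 11). With a 2-day duration, plumbing rough-in must start by 11 − 2 = day 9.

9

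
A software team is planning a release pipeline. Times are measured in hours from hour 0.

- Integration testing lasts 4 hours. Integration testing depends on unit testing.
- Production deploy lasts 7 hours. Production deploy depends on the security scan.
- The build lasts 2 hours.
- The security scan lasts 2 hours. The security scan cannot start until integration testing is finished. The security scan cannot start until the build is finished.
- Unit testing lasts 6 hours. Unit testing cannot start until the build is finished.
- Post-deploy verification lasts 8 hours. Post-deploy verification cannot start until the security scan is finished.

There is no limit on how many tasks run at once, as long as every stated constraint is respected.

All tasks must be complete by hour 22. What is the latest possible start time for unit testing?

2

Nothing follows production deploy; the deadline of hour 22 is its only limit. It must start by 22 − 7 = hour 15.
Post-deploy verification must finish by hour 22; it takes 8 hours, so it must start by 22 − 8 = hour 14.
The security scan feeds production deploy (must start by hour 15); post-deploy verification (must start by hour 14). Taking the minimum, the security scan must finish by hour 14 and start by 14 − 2 = hour 12.
Integration testing has to be done before the security scan (must start by hour 12). That means finishing by hour 12, i.e. starting by 12 − 4 = hour 8.
Since integration testing (must start by hour 8) depends on it, unit testing must finish by hour 8. Backing off its 6-hour duration gives a latest start of hour 2.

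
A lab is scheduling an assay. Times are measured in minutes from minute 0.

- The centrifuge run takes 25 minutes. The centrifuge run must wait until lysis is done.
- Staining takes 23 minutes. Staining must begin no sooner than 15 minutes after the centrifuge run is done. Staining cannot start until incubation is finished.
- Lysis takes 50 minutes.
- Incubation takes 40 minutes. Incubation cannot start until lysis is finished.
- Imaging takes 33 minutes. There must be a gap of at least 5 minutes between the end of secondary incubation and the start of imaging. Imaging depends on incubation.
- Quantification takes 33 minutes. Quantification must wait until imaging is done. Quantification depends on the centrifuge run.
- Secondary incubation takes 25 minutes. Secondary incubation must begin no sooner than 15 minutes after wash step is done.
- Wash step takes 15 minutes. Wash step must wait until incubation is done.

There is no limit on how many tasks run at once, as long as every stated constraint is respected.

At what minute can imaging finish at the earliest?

183

Nothing blocks lysis, so it runs from minute 0 to minute 50.
Incubation waits on lysis (finishes minute 50), so it starts at minute 50 and finishes at 50 + 40 = minute 90.
After incubation (finishes minute 90), wash step can start at minute 90 and finishes at minute 105.
After wash step (finishes minute 105, plus 15-minute gap → minute 120), secondary incubation can start at minute 120 and finishes at minute 145.
Imaging has to wait for secondary incubation (finishes minute 145, plus 5-minute gap → minute 150); incubation (finishes minute 90). The latest of these is minute 150, so imaging runs minute 150 to 150 + 33 = minute 183.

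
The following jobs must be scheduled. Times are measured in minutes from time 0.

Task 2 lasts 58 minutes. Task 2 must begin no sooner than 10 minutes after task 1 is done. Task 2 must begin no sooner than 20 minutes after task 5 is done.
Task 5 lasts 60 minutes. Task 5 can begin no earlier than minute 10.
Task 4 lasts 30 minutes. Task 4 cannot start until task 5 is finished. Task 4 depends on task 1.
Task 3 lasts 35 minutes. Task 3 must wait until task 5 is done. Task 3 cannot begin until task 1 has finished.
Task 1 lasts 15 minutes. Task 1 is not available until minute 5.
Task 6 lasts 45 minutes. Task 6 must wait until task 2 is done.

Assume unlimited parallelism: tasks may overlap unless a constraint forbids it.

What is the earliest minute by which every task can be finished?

Task 5 waits on its own release at minute 10, so it starts at minute 10 and finishes at 10 + 60 = minute 70.
After its own release at minute 5, task 1 can start at minute 5 and finishes at minute 20.
Task 4 needs all of task 5 (finishes minute 70); task 1 (finishes minute 20). That puts its earliest start at minute 70; it finishes at 70 + 30 = minute 100.
Task 3 cannot start until task 5 (finishes minute 70); task 1 (finishes minute 20). The controlling bound is minute 70, so task 3 finishes at 70 + 35 = minute 105.
For task 2: task 1 (finishes minute 20, plus 10-minute gap → minute 30); task 5 (finishes minute 70, plus 20-minute gap → minute 90). Taking the maximum gives a start of minute 90, and it finishes at 90 + 58 = minute 148.
Task 6 cannot begin until task 2 (finishes minute 148). It runs from minute 148 to 148 + 45 = minute 193.
All tasks are finished once the last one completes. Finish times: Task 1 at 20, Task 2 at 148, Task 3 at 105, Task 4 at 100, Task 5 at 70, Task 6 at 193. The latest is minute 193.

193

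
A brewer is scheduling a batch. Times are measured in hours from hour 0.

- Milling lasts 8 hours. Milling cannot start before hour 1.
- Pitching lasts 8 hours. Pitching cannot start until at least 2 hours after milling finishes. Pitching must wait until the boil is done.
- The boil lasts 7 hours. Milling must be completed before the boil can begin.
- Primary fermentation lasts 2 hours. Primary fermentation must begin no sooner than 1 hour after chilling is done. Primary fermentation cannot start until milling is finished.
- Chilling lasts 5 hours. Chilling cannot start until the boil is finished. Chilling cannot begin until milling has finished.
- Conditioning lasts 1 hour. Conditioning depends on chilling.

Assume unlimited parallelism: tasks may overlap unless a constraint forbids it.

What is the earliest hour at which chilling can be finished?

21

Milling waits on its own release at hour 1, so it starts at hour 1 and finishes at 1 + 8 = hour 9.
After milling (finishes hour 9), the boil can start at hour 9 and finishes at hour 16.
Chilling needs all of the boil (finishes hour 16); milling (finishes hour 9). That puts its earliest start at hour 16; it finishes at 16 + 5 = hour 21.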